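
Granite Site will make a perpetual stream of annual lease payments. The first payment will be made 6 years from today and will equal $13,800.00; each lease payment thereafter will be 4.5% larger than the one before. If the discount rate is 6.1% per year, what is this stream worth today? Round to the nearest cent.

Value at end of year 5: C₁ / (r − g) = $13,800.00 / (0.061 − 0.045) = $862,500.0000
Discount to today: PV = $862,500.0000 / (1 + 0.061)^5 = $862,500.0000 / 1.344550 = $641,478.62

$641478.62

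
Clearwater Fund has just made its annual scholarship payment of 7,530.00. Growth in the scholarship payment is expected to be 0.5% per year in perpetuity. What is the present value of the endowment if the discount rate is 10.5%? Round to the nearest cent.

D₁ = D₀ × (1 + g) = 7,530.00 × 1.005 = 7,567.6500
Growing perpetuity: P = D₁ / (r − g) = 7,567.6500 / (0.105 − 0.005) = 75,676.50

75676.50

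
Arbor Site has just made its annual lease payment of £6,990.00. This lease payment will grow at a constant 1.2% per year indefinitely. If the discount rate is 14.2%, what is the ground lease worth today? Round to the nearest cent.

£54414.46

D₁ = D₀ × (1 + g) = £6,990.00 × 1.012 = £7,073.8800
Growing perpetuity: P = D₁ / (r − g) = £7,073.8800 / (0.142 − 0.012) = £54,414.46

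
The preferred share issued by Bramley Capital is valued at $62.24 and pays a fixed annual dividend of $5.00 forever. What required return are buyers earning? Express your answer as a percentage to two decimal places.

P = C/r ⇒ r = C/P = $5.00/$62.24 = 0.080334

8.03%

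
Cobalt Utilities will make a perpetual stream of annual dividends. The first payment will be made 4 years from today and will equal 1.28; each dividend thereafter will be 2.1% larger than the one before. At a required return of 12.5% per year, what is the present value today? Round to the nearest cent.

Value at end of year 3: C₁ / (r − g) = 1.28 / (0.125 − 0.021) = 12.3077
Discount to today: PV = 12.3077 / (1 + 0.125)^3 = 12.3077 / 1.423828 = 8.64

8.64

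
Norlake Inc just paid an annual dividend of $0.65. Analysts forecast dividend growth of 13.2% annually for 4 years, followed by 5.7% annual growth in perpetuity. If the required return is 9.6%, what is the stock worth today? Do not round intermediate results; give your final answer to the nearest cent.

$22.87

D_1 = 0.73580
D_2 = 0.83293
D_3 = 0.94287
D_4 = 1.06733
Terminal value at year 4: TV = D_4×(1+g_2)/(r−g_2) = 1.12817/0.039 = 28.92740
P_0 = D_1/(1+r)^1 + D_2/(1+r)^2 + D_3/(1+r)^3 + D_4/(1+r)^4 + TV/(1+r)^4
    = 0.67135 + 0.69340 + 0.71618 + 0.73970 + 20.04782 = 22.86846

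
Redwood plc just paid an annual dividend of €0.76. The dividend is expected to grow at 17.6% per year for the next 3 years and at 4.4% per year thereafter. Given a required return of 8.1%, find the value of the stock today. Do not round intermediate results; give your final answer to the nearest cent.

D_1 = 0.89376
D_2 = 1.05106
D_3 = 1.23605
Terminal value at year 3: TV = D_3×(1+g_2)/(r−g_2) = 1.29043/0.037 = 34.87662
P_0 = D_1/(1+r)^1 + D_2/(1+r)^2 + D_3/(1+r)^3 + TV/(1+r)^3
    = 0.82679 + 0.89945 + 0.97849 + 27.60942 = 30.31415

€30.31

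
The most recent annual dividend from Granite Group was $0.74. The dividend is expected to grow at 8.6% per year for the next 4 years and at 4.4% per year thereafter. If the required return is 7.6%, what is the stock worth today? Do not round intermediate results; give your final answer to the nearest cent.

$28.08

D_1 = 0.80364
D_2 = 0.87275
D_3 = 0.94781
D_4 = 1.02932
Terminal value at year 4: TV = D_4×(1+g_2)/(r−g_2) = 1.07461/0.032 = 33.58161
P_0 = D_1/(1+r)^1 + D_2/(1+r)^2 + D_3/(1+r)^3 + D_4/(1+r)^4 + TV/(1+r)^4
    = 0.74688 + 0.75382 + 0.76082 + 0.76790 + 25.05258 = 28.08200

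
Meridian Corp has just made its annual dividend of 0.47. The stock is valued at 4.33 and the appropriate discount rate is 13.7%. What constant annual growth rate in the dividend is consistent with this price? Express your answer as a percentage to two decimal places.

2.57%

P = D₀(1+g)/(r−g) ⇒ P(r−g) = D₀(1+g) ⇒ g(P+D₀) = P·r − D₀
g = (P·r − D₀)/(P + D₀) = (4.33×0.137 − 0.47) / (4.33 + 0.47) = 0.025669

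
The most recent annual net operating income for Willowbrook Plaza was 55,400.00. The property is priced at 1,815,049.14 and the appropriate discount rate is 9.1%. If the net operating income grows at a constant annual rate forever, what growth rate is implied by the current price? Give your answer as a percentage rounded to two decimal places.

5.87%

P = D₀(1+g)/(r−g) ⇒ P(r−g) = D₀(1+g) ⇒ g(P+D₀) = P·r − D₀
g = (P·r − D₀)/(P + D₀) = (1,815,049.14×0.091 − 55,400.00) / (1,815,049.14 + 55,400.00) = 0.058686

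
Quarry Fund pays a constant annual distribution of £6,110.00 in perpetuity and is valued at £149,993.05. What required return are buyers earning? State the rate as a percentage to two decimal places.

P = C/r ⇒ r = C/P = £6,110.00/£149,993.05 = 0.040735

4.07%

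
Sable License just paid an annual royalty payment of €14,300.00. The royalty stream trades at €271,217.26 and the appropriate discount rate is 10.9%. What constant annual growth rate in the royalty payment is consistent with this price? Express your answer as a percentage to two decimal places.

P = D₀(1+g)/(r−g) ⇒ P(r−g) = D₀(1+g) ⇒ g(P+D₀) = P·r − D₀
g = (P·r − D₀)/(P + D₀) = (€271,217.26×0.109 − €14,300.00) / (€271,217.26 + €14,300.00) = 0.053456

5.35%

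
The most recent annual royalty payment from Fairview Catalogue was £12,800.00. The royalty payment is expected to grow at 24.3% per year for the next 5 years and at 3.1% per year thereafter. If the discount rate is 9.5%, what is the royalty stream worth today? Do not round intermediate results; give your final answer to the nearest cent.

D_1 = 15910.40000
D_2 = 19776.62720
D_3 = 24582.34761
D_4 = 30555.85808
D_5 = 37980.93159
Terminal value at year 5: TV = D_5×(1+g_2)/(r−g_2) = 39158.34047/0.064 = 611849.06986
P_0 = D_1/(1+r)^1 + D_2/(1+r)^2 + D_3/(1+r)^3 + D_4/(1+r)^4 + D_5/(1+r)^5 + TV/(1+r)^5
    = 14530.04566 + 16493.92398 + 18723.23973 + 21253.86939 + 24126.53850 + 388663.45615 = 483791.07342

£483791.07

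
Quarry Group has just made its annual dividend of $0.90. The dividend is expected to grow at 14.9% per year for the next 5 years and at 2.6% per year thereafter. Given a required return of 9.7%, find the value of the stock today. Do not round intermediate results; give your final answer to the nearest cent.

$21.58

D_1 = 1.03410
D_2 = 1.18818
D_3 = 1.36522
D_4 = 1.56864
D_5 = 1.80236
Terminal value at year 5: TV = D_5×(1+g_2)/(r−g_2) = 1.84923/0.071 = 26.04544
P_0 = D_1/(1+r)^1 + D_2/(1+r)^2 + D_3/(1+r)^3 + D_4/(1+r)^4 + D_5/(1+r)^5 + TV/(1+r)^5
    = 0.94266 + 0.98735 + 1.03415 + 1.08317 + 1.13451 + 16.39451 = 21.57635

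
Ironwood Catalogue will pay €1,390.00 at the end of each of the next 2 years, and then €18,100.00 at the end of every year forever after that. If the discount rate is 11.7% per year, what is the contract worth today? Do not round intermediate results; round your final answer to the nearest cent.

PV of 2-year annuity: €1,390.00 × [1 − (1+0.117)^−2] / 0.117 = 2358.46433
Perpetuity value at year 2: €18,100.00 / 0.117 = 154700.85470
PV of perpetuity: 154700.85470 / (1+0.117)^2 = 123989.91632
Total PV = 2358.46433 + 123989.91632 = 126348.38065

€126348.38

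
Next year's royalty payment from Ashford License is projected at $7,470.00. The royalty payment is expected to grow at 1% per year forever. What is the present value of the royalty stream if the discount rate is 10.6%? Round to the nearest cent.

$77812.50

Growing perpetuity: P = D₁ / (r − g) = $7,470.0000 / (0.106 − 0.01) = $77,812.50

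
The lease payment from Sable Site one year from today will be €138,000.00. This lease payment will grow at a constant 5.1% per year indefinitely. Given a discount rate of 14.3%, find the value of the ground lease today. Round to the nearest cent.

Growing perpetuity: P = D₁ / (r − g) = €138,000.0000 / (0.143 − 0.051) = €1,500,000.00

€1500000.00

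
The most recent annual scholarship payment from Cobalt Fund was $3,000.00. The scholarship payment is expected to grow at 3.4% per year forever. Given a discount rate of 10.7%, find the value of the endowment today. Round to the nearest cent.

D₁ = D₀ × (1 + g) = $3,000.00 × 1.034 = $3,102.0000
Growing perpetuity: P = D₁ / (r − g) = $3,102.0000 / (0.107 − 0.034) = $42,493.15

$42493.15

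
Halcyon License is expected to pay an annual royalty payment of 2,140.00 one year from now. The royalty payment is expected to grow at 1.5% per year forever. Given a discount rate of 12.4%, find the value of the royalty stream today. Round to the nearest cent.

19633.03

Growing perpetuity: P = D₁ / (r − g) = 2,140.0000 / (0.124 − 0.015) = 19,633.03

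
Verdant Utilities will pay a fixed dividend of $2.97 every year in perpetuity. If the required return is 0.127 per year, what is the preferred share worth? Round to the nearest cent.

$23.39

Level perpetuity: PV = C / r = $2.97 / 0.127 = $23.39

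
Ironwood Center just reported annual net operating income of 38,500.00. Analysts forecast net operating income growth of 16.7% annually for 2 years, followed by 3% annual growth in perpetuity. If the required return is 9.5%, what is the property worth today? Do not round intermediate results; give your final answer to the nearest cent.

777704.87

D_1 = 44929.50000
D_2 = 52432.72650
Terminal value at year 2: TV = D_2×(1+g_2)/(r−g_2) = 54005.70829/0.065 = 830857.05069
P_0 = D_1/(1+r)^1 + D_2/(1+r)^2 + TV/(1+r)^2
    = 41031.50685 + 43729.46894 + 692943.89249 = 777704.86828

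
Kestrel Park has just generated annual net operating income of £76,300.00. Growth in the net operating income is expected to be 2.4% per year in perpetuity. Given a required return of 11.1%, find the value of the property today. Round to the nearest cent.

D₁ = D₀ × (1 + g) = £76,300.00 × 1.024 = £78,131.2000
Growing perpetuity: P = D₁ / (r − g) = £78,131.2000 / (0.111 − 0.024) = £898,059.77

£898059.77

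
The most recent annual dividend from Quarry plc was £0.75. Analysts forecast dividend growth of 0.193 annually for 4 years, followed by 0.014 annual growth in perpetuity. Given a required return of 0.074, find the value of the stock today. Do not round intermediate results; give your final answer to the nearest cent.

D_1 = 0.89475
D_2 = 1.06744
D_3 = 1.27345
D_4 = 1.51923
Terminal value at year 4: TV = D_4×(1+g_2)/(r−g_2) = 1.54050/0.06 = 25.67496
P_0 = D_1/(1+r)^1 + D_2/(1+r)^2 + D_3/(1+r)^3 + D_4/(1+r)^4 + TV/(1+r)^4
    = 0.83310 + 0.92541 + 1.02794 + 1.14184 + 19.29713 = 23.22542

£23.23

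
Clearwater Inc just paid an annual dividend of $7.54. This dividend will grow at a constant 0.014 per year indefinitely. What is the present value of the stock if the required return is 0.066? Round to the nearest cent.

D₁ = D₀ × (1 + g) = $7.54 × 1.014 = $7.6456
Growing perpetuity: P = D₁ / (r − g) = $7.6456 / (0.066 − 0.014) = $147.03

$147.03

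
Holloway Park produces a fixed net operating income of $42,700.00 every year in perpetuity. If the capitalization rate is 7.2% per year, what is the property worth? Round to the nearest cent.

Level perpetuity: PV = C / r = $42,700.00 / 0.072 = $593,055.56

$593055.56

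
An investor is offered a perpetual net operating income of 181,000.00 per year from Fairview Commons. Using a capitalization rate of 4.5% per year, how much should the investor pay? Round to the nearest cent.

Level perpetuity: PV = C / r = 181,000.00 / 0.045 = 4,022,222.22

4022222.22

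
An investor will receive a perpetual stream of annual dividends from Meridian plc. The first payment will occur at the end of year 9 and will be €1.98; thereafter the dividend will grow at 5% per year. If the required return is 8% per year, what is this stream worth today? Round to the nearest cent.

Value at end of year 8: C₁ / (r − g) = €1.98 / (0.08 − 0.05) = €66.0000
Discount to today: PV = €66.0000 / (1 + 0.08)^8 = €66.0000 / 1.850930 = €35.66

€35.66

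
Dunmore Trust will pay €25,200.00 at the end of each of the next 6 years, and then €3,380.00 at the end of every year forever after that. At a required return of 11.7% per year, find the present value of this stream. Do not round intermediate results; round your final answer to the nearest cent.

€119367.24

PV of 6-year annuity: €25,200.00 × [1 − (1+0.117)^−6] / 0.117 = 104493.78379
Perpetuity value at year 6: €3,380.00 / 0.117 = 28888.88889
PV of perpetuity: 28888.88889 / (1+0.117)^6 = 14873.45281
Total PV = 104493.78379 + 14873.45281 = 119367.23660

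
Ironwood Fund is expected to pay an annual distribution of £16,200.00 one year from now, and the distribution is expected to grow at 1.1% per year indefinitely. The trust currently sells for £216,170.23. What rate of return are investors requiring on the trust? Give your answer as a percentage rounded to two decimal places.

P = D₁/(r − g) ⇒ r = D₁/P + g = £16,200.0000/£216,170.23 + 0.011 = 0.074941 + 0.011 = 0.085941

8.59%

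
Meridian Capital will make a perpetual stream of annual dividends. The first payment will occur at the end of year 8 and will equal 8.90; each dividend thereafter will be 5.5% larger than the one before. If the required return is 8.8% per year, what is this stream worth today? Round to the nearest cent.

Value at end of year 7: C₁ / (r − g) = 8.90 / (0.088 − 0.055) = 269.6970
Discount to today: PV = 269.6970 / (1 + 0.088)^7 = 269.6970 / 1.804689 = 149.44

149.44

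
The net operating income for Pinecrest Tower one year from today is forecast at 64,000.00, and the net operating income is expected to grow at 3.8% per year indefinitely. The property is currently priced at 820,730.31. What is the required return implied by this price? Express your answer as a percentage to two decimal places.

11.60%

P = D₁/(r − g) ⇒ r = D₁/P + g = 64,000.0000/820,730.31 + 0.038 = 0.077979 + 0.038 = 0.115979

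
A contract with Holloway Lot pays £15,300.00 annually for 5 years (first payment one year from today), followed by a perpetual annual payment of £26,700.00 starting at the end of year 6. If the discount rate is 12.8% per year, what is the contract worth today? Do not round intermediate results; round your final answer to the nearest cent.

PV of 5-year annuity: £15,300.00 × [1 − (1+0.128)^−5] / 0.128 = 54077.28454
Perpetuity value at year 5: £26,700.00 / 0.128 = 208593.75000
PV of perpetuity: 208593.75000 / (1+0.128)^5 = 114223.58678
Total PV = 54077.28454 + 114223.58678 = 168300.87132

£168300.87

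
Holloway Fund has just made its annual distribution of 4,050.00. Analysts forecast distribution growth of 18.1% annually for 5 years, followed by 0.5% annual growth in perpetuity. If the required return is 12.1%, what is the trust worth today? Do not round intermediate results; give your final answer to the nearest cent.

D_1 = 4783.05000
D_2 = 5648.78205
D_3 = 6671.21160
D_4 = 7878.70090
D_5 = 9304.74576
Terminal value at year 5: TV = D_5×(1+g_2)/(r−g_2) = 9351.26949/0.116 = 80614.39218
P_0 = D_1/(1+r)^1 + D_2/(1+r)^2 + D_3/(1+r)^3 + D_4/(1+r)^4 + D_5/(1+r)^5 + TV/(1+r)^5
    = 4266.77074 + 4495.14384 + 4735.74030 + 4989.21436 + 5256.25527 + 45539.10813 = 69282.23263

69282.23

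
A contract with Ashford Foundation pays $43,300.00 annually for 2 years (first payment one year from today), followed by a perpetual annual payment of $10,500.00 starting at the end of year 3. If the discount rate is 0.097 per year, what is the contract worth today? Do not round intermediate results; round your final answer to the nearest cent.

PV of 2-year annuity: $43,300.00 × [1 − (1+0.097)^−2] / 0.097 = 75452.40230
Perpetuity value at year 2: $10,500.00 / 0.097 = 108247.42268
PV of perpetuity: 108247.42268 / (1+0.097)^2 = 89950.65076
Total PV = 75452.40230 + 89950.65076 = 165403.05306

$165403.05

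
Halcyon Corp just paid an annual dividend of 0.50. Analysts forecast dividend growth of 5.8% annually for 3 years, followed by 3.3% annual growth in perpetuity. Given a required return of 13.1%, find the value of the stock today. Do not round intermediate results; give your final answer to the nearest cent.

D_1 = 0.52900
D_2 = 0.55968
D_3 = 0.59214
Terminal value at year 3: TV = D_3×(1+g_2)/(r−g_2) = 0.61168/0.098 = 6.24168
P_0 = D_1/(1+r)^1 + D_2/(1+r)^2 + D_3/(1+r)^3 + TV/(1+r)^3
    = 0.46773 + 0.43754 + 0.40930 + 4.31433 = 5.62889

5.63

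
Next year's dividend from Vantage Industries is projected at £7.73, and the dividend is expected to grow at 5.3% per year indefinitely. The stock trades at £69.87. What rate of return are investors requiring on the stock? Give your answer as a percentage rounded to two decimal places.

P = D₁/(r − g) ⇒ r = D₁/P + g = £7.7300/£69.87 + 0.053 = 0.110634 + 0.053 = 0.163634

16.36%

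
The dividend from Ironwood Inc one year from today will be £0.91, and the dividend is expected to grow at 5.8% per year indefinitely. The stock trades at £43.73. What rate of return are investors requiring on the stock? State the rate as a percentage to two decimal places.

7.88%

P = D₁/(r − g) ⇒ r = D₁/P + g = £0.9100/£43.73 + 0.058 = 0.020810 + 0.058 = 0.078810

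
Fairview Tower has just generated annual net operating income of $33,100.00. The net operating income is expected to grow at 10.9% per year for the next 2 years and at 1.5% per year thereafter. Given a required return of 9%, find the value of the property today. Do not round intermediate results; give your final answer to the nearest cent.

D_1 = 36707.90000
D_2 = 40709.06110
Terminal value at year 2: TV = D_2×(1+g_2)/(r−g_2) = 41319.69702/0.075 = 550929.29355
P_0 = D_1/(1+r)^1 + D_2/(1+r)^2 + TV/(1+r)^2
    = 33676.97248 + 34264.00227 + 463706.16409 = 531647.13884

$531647.14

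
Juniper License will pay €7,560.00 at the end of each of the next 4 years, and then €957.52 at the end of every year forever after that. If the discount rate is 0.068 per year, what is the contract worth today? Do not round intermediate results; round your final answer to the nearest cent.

PV of 4-year annuity: €7,560.00 × [1 − (1+0.068)^−4] / 0.068 = 25723.36081
Perpetuity value at year 4: €957.52 / 0.068 = 14081.17647
PV of perpetuity: 14081.17647 / (1+0.068)^4 = 10823.15631
Total PV = 25723.36081 + 10823.15631 = 36546.51712

€36546.52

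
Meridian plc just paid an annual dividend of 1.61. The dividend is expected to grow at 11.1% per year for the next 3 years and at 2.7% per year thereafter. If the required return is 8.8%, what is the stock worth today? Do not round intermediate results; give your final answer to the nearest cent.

33.90

D_1 = 1.78871
D_2 = 1.98726
D_3 = 2.20784
Terminal value at year 3: TV = D_3×(1+g_2)/(r−g_2) = 2.26745/0.061 = 37.17138
P_0 = D_1/(1+r)^1 + D_2/(1+r)^2 + D_3/(1+r)^3 + TV/(1+r)^3
    = 1.64403 + 1.67879 + 1.71428 + 28.86170 = 33.89881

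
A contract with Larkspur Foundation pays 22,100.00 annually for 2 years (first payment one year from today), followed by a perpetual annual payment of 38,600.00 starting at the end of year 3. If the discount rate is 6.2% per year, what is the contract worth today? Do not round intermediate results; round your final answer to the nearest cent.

PV of 2-year annuity: 22,100.00 × [1 − (1+0.062)^−2] / 0.062 = 40404.70136
Perpetuity value at year 2: 38,600.00 / 0.062 = 622580.64516
PV of perpetuity: 622580.64516 / (1+0.062)^2 = 552009.53781
Total PV = 40404.70136 + 552009.53781 = 592414.23917

592414.24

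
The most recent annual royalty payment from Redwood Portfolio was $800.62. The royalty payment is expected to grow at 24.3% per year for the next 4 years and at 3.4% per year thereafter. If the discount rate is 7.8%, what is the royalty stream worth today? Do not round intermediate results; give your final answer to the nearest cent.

D_1 = 995.17066
D_2 = 1236.99713
D_3 = 1537.58743
D_4 = 1911.22118
Terminal value at year 4: TV = D_4×(1+g_2)/(r−g_2) = 1976.20270/0.044 = 44913.69771
P_0 = D_1/(1+r)^1 + D_2/(1+r)^2 + D_3/(1+r)^3 + D_4/(1+r)^4 + TV/(1+r)^4
    = 923.16388 + 1064.46447 + 1227.39271 + 1415.25894 + 33258.58502 = 37888.86501

$37888.87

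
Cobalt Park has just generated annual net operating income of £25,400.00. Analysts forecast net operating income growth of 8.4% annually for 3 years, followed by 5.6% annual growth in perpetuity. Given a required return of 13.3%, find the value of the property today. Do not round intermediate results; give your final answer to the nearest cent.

D_1 = 27533.60000
D_2 = 29846.42240
D_3 = 32353.52188
Terminal value at year 3: TV = D_3×(1+g_2)/(r−g_2) = 34165.31911/0.077 = 443705.44295
P_0 = D_1/(1+r)^1 + D_2/(1+r)^2 + D_3/(1+r)^3 + TV/(1+r)^3
    = 24301.50044 + 23250.50881 + 22244.97047 + 305073.88078 = 374870.86051

£374870.86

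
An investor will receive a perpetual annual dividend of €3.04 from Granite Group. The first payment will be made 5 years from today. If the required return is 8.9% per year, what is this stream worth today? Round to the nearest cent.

€24.29

Value at end of year 4: C / r = €3.04 / 0.089 = €34.1573
Discount to today: PV = €34.1573 / (1 + 0.089)^4 = €34.1573 / 1.406409 = €24.29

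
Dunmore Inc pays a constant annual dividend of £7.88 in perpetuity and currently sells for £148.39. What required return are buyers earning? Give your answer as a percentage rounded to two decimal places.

5.31%

P = C/r ⇒ r = C/P = £7.88/£148.39 = 0.053103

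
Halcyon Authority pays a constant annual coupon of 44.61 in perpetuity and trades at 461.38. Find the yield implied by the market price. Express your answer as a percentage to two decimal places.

9.67%

P = C/r ⇒ r = C/P = 44.61/461.38 = 0.096688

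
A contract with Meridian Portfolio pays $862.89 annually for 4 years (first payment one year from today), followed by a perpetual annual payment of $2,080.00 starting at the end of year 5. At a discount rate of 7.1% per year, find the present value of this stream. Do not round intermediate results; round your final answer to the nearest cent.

PV of 4-year annuity: $862.89 × [1 − (1+0.071)^−4] / 0.071 = 2916.20459
Perpetuity value at year 4: $2,080.00 / 0.071 = 29295.77465
PV of perpetuity: 29295.77465 / (1+0.071)^4 = 22266.25113
Total PV = 2916.20459 + 22266.25113 = 25182.45572

$25182.46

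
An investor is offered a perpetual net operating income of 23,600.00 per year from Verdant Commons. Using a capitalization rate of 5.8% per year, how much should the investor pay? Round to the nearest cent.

Level perpetuity: PV = C / r = 23,600.00 / 0.058 = 406,896.55

406896.55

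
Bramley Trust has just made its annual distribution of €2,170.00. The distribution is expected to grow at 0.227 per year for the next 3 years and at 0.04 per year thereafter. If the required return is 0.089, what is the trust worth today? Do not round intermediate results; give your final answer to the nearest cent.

D_1 = 2662.59000
D_2 = 3266.99793
D_3 = 4008.60646
Terminal value at year 3: TV = D_3×(1+g_2)/(r−g_2) = 4168.95072/0.049 = 85080.62691
P_0 = D_1/(1+r)^1 + D_2/(1+r)^2 + D_3/(1+r)^3 + TV/(1+r)^3
    = 2444.98623 + 2754.81919 + 3103.91474 + 65879.00664 = 74182.72680

€74182.73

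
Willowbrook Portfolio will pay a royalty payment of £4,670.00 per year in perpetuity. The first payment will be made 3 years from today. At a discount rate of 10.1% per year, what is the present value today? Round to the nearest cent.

£38143.53

Value at end of year 2: C / r = £4,670.00 / 0.101 = £46,237.6238
Discount to today: PV = £46,237.6238 / (1 + 0.101)^2 = £46,237.6238 / 1.212201 = £38,143.53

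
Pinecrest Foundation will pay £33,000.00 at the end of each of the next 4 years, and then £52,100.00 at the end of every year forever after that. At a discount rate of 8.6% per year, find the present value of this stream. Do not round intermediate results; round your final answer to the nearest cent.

PV of 4-year annuity: £33,000.00 × [1 − (1+0.086)^−4] / 0.086 = 107856.19437
Perpetuity value at year 4: £52,100.00 / 0.086 = 605813.95349
PV of perpetuity: 605813.95349 / (1+0.086)^4 = 435531.90117
Total PV = 107856.19437 + 435531.90117 = 543388.09554

£543388.10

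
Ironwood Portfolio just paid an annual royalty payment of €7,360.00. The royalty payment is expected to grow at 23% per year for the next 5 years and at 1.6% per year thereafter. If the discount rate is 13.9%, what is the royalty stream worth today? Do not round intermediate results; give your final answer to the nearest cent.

D_1 = 9052.80000
D_2 = 11134.94400
D_3 = 13695.98112
D_4 = 16846.05678
D_5 = 20720.64984
Terminal value at year 5: TV = D_5×(1+g_2)/(r−g_2) = 21052.18023/0.123 = 171155.93686
P_0 = D_1/(1+r)^1 + D_2/(1+r)^2 + D_3/(1+r)^3 + D_4/(1+r)^4 + D_5/(1+r)^5 + TV/(1+r)^5
    = 7948.02458 + 8583.02918 + 9268.76725 + 10009.29211 + 10808.98094 + 89283.94014 = 135902.03421

€135902.03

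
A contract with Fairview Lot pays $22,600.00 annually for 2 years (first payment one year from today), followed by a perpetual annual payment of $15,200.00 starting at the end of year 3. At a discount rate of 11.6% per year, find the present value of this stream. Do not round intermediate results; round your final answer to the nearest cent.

$143606.91

PV of 2-year annuity: $22,600.00 × [1 − (1+0.116)^−2] / 0.116 = 38396.86027
Perpetuity value at year 2: $15,200.00 / 0.116 = 131034.48276
PV of perpetuity: 131034.48276 / (1+0.116)^2 = 105210.04577
Total PV = 38396.86027 + 105210.04577 = 143606.90603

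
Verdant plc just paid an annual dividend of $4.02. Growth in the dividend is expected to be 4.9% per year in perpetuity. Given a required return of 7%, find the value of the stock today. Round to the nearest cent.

$200.81

D₁ = D₀ × (1 + g) = $4.02 × 1.049 = $4.2170
Growing perpetuity: P = D₁ / (r − g) = $4.2170 / (0.07 − 0.049) = $200.81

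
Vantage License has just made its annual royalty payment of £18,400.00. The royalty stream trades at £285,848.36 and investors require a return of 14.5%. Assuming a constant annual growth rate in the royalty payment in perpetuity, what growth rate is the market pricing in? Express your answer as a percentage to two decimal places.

P = D₀(1+g)/(r−g) ⇒ P(r−g) = D₀(1+g) ⇒ g(P+D₀) = P·r − D₀
g = (P·r − D₀)/(P + D₀) = (£285,848.36×0.145 − £18,400.00) / (£285,848.36 + £18,400.00) = 0.075754

7.58%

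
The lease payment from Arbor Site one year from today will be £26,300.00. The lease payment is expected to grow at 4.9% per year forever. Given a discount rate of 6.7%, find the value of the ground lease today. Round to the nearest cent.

£1461111.11

Growing perpetuity: P = D₁ / (r − g) = £26,300.0000 / (0.067 − 0.049) = £1,461,111.11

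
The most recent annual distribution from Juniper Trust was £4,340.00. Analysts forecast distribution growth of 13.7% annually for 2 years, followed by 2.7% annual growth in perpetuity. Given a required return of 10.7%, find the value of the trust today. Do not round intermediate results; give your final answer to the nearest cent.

D_1 = 4934.58000
D_2 = 5610.61746
Terminal value at year 2: TV = D_2×(1+g_2)/(r−g_2) = 5762.10413/0.08 = 72026.30164
P_0 = D_1/(1+r)^1 + D_2/(1+r)^2 + TV/(1+r)^2
    = 4457.61518 + 4578.41776 + 58775.43794 = 67811.47087

£67811.47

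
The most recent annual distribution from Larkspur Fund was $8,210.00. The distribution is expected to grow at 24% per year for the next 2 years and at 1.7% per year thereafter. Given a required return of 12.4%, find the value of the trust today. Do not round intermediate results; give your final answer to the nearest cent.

D_1 = 10180.40000
D_2 = 12623.69600
Terminal value at year 2: TV = D_2×(1+g_2)/(r−g_2) = 12838.29883/0.107 = 119984.10123
P_0 = D_1/(1+r)^1 + D_2/(1+r)^2 + TV/(1+r)^2
    = 9057.29537 + 9992.03404 + 94971.01515 = 114020.34456

$114020.34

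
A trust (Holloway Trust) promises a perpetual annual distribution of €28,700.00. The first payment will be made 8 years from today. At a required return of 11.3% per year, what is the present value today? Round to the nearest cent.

Value at end of year 7: C / r = €28,700.00 / 0.113 = €253,982.3009
Discount to today: PV = €253,982.3009 / (1 + 0.113)^7 = €253,982.3009 / 2.115759 = €120,043.13

€120043.13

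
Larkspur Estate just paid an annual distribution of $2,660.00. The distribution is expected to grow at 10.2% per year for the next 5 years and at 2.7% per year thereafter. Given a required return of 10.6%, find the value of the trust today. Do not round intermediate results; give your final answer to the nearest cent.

D_1 = 2931.32000
D_2 = 3230.31464
D_3 = 3559.80673
D_4 = 3922.90702
D_5 = 4323.04354
Terminal value at year 5: TV = D_5×(1+g_2)/(r−g_2) = 4439.76571/0.079 = 56199.56597
P_0 = D_1/(1+r)^1 + D_2/(1+r)^2 + D_3/(1+r)^3 + D_4/(1+r)^4 + D_5/(1+r)^5 + TV/(1+r)^5
    = 2650.37975 + 2640.79429 + 2631.24349 + 2621.72724 + 2612.24541 + 33959.19030 = 47115.58048

$47115.58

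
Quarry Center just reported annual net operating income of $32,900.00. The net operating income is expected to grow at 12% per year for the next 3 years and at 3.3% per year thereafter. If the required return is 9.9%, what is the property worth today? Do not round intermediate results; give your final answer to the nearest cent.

$647541.30

D_1 = 36848.00000
D_2 = 41269.76000
D_3 = 46222.13120
Terminal value at year 3: TV = D_3×(1+g_2)/(r−g_2) = 47747.46153/0.066 = 723446.38681
P_0 = D_1/(1+r)^1 + D_2/(1+r)^2 + D_3/(1+r)^3 + TV/(1+r)^3
    = 33528.66242 + 34169.33750 + 34822.25478 + 545021.04823 = 647541.30292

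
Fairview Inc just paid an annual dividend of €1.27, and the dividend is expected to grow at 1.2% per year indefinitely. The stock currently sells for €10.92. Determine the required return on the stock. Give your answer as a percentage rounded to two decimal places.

12.97%

D₁ = €1.27 × 1.012 = €1.2852
P = D₁/(r − g) ⇒ r = D₁/P + g = €1.2852/€10.92 + 0.012 = 0.117696 + 0.012 = 0.129696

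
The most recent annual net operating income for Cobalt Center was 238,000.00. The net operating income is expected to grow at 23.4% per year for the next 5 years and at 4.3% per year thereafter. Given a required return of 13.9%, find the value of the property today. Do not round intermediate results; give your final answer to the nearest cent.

5382659.97

D_1 = 293692.00000
D_2 = 362415.92800
D_3 = 447221.25515
D_4 = 551871.02886
D_5 = 681008.84961
Terminal value at year 5: TV = D_5×(1+g_2)/(r−g_2) = 710292.23014/0.096 = 7398877.39733
P_0 = D_1/(1+r)^1 + D_2/(1+r)^2 + D_3/(1+r)^3 + D_4/(1+r)^4 + D_5/(1+r)^5 + TV/(1+r)^5
    = 257850.74627 + 279357.17374 + 302657.37700 + 327900.96858 + 355250.03971 + 3859643.66062 = 5382659.96592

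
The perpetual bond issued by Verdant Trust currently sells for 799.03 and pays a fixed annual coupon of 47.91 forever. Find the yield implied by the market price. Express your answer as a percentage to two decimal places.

P = C/r ⇒ r = C/P = 47.91/799.03 = 0.059960

6.00%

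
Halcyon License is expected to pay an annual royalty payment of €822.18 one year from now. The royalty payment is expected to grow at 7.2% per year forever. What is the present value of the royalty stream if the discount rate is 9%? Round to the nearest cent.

€45676.67

Growing perpetuity: P = D₁ / (r − g) = €822.1800 / (0.09 − 0.072) = €45,676.67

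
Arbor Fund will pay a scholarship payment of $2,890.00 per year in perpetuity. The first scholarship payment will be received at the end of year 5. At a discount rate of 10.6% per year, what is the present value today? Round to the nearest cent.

Value at end of year 4: C / r = $2,890.00 / 0.106 = $27,264.1509
Discount to today: PV = $27,264.1509 / (1 + 0.106)^4 = $27,264.1509 / 1.496306 = $18,220.97

$18220.97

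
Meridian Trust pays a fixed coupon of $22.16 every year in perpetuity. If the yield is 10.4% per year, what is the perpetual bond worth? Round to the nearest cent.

$213.08

Level perpetuity: PV = C / r = $22.16 / 0.104 = $213.08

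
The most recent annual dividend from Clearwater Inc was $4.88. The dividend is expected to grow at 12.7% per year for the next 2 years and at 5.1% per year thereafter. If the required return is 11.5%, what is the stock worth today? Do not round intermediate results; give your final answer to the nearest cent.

$91.79

D_1 = 5.49976
D_2 = 6.19823
Terminal value at year 2: TV = D_2×(1+g_2)/(r−g_2) = 6.51434/0.064 = 101.78655
P_0 = D_1/(1+r)^1 + D_2/(1+r)^2 + TV/(1+r)^2
    = 4.93252 + 4.98561 + 81.87299 = 91.79112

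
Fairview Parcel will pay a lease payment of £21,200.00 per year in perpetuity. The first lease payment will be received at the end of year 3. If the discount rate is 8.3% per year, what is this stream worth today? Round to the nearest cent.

£217771.41

Value at end of year 2: C / r = £21,200.00 / 0.083 = £255,421.6867
Discount to today: PV = £255,421.6867 / (1 + 0.083)^2 = £255,421.6867 / 1.172889 = £217,771.41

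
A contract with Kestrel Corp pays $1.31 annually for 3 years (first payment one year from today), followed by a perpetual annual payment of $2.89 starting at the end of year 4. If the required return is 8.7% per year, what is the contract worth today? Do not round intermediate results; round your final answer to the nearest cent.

$29.20

PV of 3-year annuity: $1.31 × [1 − (1+0.087)^−3] / 0.087 = 3.33381
Perpetuity value at year 3: $2.89 / 0.087 = 33.21839
PV of perpetuity: 33.21839 / (1+0.087)^3 = 25.86366
Total PV = 3.33381 + 25.86366 = 29.19746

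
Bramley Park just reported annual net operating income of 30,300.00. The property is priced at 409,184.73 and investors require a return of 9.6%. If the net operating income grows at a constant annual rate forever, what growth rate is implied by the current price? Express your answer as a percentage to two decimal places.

P = D₀(1+g)/(r−g) ⇒ P(r−g) = D₀(1+g) ⇒ g(P+D₀) = P·r − D₀
g = (P·r − D₀)/(P + D₀) = (409,184.73×0.096 − 30,300.00) / (409,184.73 + 30,300.00) = 0.020437

2.04%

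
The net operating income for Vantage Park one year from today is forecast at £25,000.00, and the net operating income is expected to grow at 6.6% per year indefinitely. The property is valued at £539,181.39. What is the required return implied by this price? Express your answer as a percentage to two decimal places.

11.24%

P = D₁/(r − g) ⇒ r = D₁/P + g = £25,000.0000/£539,181.39 + 0.066 = 0.046367 + 0.066 = 0.112367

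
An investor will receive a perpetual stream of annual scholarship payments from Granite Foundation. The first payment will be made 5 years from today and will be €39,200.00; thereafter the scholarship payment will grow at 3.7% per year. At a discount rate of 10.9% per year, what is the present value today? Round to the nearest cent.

Value at end of year 4: C₁ / (r − g) = €39,200.00 / (0.109 − 0.037) = €544,444.4444
Discount to today: PV = €544,444.4444 / (1 + 0.109)^4 = €544,444.4444 / 1.512607 = €359,937.74

€359937.74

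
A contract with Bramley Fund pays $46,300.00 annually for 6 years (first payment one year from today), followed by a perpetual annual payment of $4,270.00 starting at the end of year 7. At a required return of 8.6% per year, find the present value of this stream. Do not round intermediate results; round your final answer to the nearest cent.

PV of 6-year annuity: $46,300.00 × [1 − (1+0.086)^−6] / 0.086 = 210198.53303
Perpetuity value at year 6: $4,270.00 / 0.086 = 49651.16279
PV of perpetuity: 49651.16279 / (1+0.086)^6 = 30265.68253
Total PV = 210198.53303 + 30265.68253 = 240464.21556

$240464.22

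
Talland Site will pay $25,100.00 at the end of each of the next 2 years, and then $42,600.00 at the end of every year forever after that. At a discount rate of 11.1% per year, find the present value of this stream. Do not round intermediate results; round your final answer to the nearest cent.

PV of 2-year annuity: $25,100.00 × [1 − (1+0.111)^−2] / 0.111 = 42927.32604
Perpetuity value at year 2: $42,600.00 / 0.111 = 383783.78378
PV of perpetuity: 383783.78378 / (1+0.111)^2 = 310927.04717
Total PV = 42927.32604 + 310927.04717 = 353854.37320

$353854.37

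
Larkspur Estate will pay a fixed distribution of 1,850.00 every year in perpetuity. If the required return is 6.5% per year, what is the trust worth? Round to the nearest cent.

28461.54

Level perpetuity: PV = C / r = 1,850.00 / 0.065 = 28,461.54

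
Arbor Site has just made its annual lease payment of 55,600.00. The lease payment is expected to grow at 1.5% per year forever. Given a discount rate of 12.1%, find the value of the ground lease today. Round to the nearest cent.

532396.23

D₁ = D₀ × (1 + g) = 55,600.00 × 1.015 = 56,434.0000
Growing perpetuity: P = D₁ / (r − g) = 56,434.0000 / (0.121 − 0.015) = 532,396.23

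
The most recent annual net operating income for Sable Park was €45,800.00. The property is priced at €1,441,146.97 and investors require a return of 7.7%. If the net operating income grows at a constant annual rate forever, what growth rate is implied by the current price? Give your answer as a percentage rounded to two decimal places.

4.38%

P = D₀(1+g)/(r−g) ⇒ P(r−g) = D₀(1+g) ⇒ g(P+D₀) = P·r − D₀
g = (P·r − D₀)/(P + D₀) = (€1,441,146.97×0.077 − €45,800.00) / (€1,441,146.97 + €45,800.00) = 0.043827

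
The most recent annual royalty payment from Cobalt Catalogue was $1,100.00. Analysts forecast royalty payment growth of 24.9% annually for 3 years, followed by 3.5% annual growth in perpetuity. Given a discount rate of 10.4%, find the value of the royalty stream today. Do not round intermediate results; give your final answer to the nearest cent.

D_1 = 1373.90000
D_2 = 1716.00110
D_3 = 2143.28537
Terminal value at year 3: TV = D_3×(1+g_2)/(r−g_2) = 2218.30036/0.069 = 32149.28061
P_0 = D_1/(1+r)^1 + D_2/(1+r)^2 + D_3/(1+r)^3 + TV/(1+r)^3
    = 1244.47464 + 1407.92466 + 1592.84230 + 23892.63448 = 28137.87608

$28137.88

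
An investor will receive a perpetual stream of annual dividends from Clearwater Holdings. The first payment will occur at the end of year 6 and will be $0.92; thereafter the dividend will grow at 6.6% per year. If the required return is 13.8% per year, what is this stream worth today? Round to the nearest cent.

$6.69

Value at end of year 5: C₁ / (r − g) = $0.92 / (0.138 − 0.066) = $12.7778
Discount to today: PV = $12.7778 / (1 + 0.138)^5 = $12.7778 / 1.908584 = $6.69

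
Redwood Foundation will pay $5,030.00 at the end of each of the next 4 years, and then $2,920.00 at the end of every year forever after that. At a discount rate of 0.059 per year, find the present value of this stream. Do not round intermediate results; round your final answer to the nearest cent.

$56819.67

PV of 4-year annuity: $5,030.00 × [1 − (1+0.059)^−4] / 0.059 = 17469.46632
Perpetuity value at year 4: $2,920.00 / 0.059 = 49491.52542
PV of perpetuity: 49491.52542 / (1+0.059)^4 = 39350.20501
Total PV = 17469.46632 + 39350.20501 = 56819.67134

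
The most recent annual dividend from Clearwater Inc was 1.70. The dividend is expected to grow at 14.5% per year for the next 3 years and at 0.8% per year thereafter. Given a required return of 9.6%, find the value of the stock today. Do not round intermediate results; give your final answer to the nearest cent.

D_1 = 1.94650
D_2 = 2.22874
D_3 = 2.55191
Terminal value at year 3: TV = D_3×(1+g_2)/(r−g_2) = 2.57233/0.088 = 29.23097
P_0 = D_1/(1+r)^1 + D_2/(1+r)^2 + D_3/(1+r)^3 + TV/(1+r)^3
    = 1.77600 + 1.85541 + 1.93836 + 22.20300 = 27.77276

27.77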